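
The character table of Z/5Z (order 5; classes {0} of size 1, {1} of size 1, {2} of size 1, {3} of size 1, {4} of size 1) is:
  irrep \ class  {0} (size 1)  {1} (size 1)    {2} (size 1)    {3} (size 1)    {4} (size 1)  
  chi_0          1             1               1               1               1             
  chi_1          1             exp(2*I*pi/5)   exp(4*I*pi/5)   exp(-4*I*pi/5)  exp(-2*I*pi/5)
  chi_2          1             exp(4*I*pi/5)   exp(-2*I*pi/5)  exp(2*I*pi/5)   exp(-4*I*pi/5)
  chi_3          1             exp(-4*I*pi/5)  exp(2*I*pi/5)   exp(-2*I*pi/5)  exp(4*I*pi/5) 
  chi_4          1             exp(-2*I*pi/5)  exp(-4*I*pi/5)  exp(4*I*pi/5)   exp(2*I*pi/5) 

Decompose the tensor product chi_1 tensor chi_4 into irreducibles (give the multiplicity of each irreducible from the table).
chi_1 tensor chi_4 = chi_0 (all other irreducibles have multiplicity 0).

Argument: The character of a tensor product is the pointwise product (chi_1 * chi_4)(C) = chi_1(C) * chi_4(C):
  {0}: (1)*(1), {1}: (exp(2*I*pi/5))*(exp(-2*I*pi/5)), {2}: (exp(4*I*pi/5))*(exp(-4*I*pi/5)), {3}: (exp(-4*I*pi/5))*(exp(4*I*pi/5)), {4}: (exp(-2*I*pi/5))*(exp(2*I*pi/5))
so (chi_1 * chi_4) takes values
  {0} -> 1, {1} -> 1, {2} -> 1, {3} -> 1, {4} -> 1.
Now take the inner product of this character with each irreducible chi from the table, <chi_1*chi_4, chi> = (1/5) sum_C |C| (chi_1*chi_4)(C) conj(chi(C)):
  <chi_1*chi_4, chi_0> = (1/5)[1*(1)*conj(1) + 1*(1)*conj(1) + 1*(1)*conj(1) + 1*(1)*conj(1) + 1*(1)*conj(1)]
      = (1/5)[(1) + (1) + (1) + (1) + (1)] = 5/5 = 1
  <chi_1*chi_4, chi_1> = (1/5)[1*(1)*conj(1) + 1*(1)*conj(exp(2*I*pi/5)) + 1*(1)*conj(exp(4*I*pi/5)) + 1*(1)*conj(exp(-4*I*pi/5)) + 1*(1)*conj(exp(-2*I*pi/5))]
      = (1/5)[(1) + (exp(-2*I*pi/5)) + (exp(-4*I*pi/5)) + (exp(4*I*pi/5)) + (exp(2*I*pi/5))] = 0/5 = 0
  <chi_1*chi_4, chi_2> = (1/5)[1*(1)*conj(1) + 1*(1)*conj(exp(4*I*pi/5)) + 1*(1)*conj(exp(-2*I*pi/5)) + 1*(1)*conj(exp(2*I*pi/5)) + 1*(1)*conj(exp(-4*I*pi/5))]
      = (1/5)[(1) + (exp(-4*I*pi/5)) + (exp(2*I*pi/5)) + (exp(-2*I*pi/5)) + (exp(4*I*pi/5))] = 0/5 = 0
  <chi_1*chi_4, chi_3> = (1/5)[1*(1)*conj(1) + 1*(1)*conj(exp(-4*I*pi/5)) + 1*(1)*conj(exp(2*I*pi/5)) + 1*(1)*conj(exp(-2*I*pi/5)) + 1*(1)*conj(exp(4*I*pi/5))]
      = (1/5)[(1) + (exp(4*I*pi/5)) + (exp(-2*I*pi/5)) + (exp(2*I*pi/5)) + (exp(-4*I*pi/5))] = 0/5 = 0
  <chi_1*chi_4, chi_4> = (1/5)[1*(1)*conj(1) + 1*(1)*conj(exp(-2*I*pi/5)) + 1*(1)*conj(exp(-4*I*pi/5)) + 1*(1)*conj(exp(4*I*pi/5)) + 1*(1)*conj(exp(2*I*pi/5))]
      = (1/5)[(1) + (exp(2*I*pi/5)) + (exp(4*I*pi/5)) + (exp(-4*I*pi/5)) + (exp(-2*I*pi/5))] = 0/5 = 0
(Exp terms are combined using exp(i*s)*conj(exp(i*t)) = exp(i*(s-t)), and sums of them are collapsed using the identity that for every m > 1 the m distinct m-th roots of unity sum to 0, e.g. 1 + exp(2*I*pi/3) + exp(-2*I*pi/3) = 0.)
Hence the multiplicities are chi_0: 1. Dimension check: dim(chi_1)*dim(chi_4) = 1*1 = 1 and sum (mult * dim) = 1*1 = 1.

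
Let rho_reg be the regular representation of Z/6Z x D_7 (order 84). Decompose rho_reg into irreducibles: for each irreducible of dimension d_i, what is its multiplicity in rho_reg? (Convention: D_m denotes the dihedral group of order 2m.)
Each irreducible V_i of dimension d_i appears with multiplicity d_i, i.e. rho_reg = (direct sum over all irreducibles V_i) d_i V_i. The irreducible dimensions for Z/6Z x D_7 are 1, 1, 1, 1, 1, 1, 1, 1, 1, 1, 1, 1, 2, 2, 2, 2, 2, 2, 2, 2, 2, 2, 2, 2, 2, 2, 2, 2, 2, 2: 12 irreducibles of dimension 1, each with multiplicity 1; 18 irreducibles of dimension 2, each with multiplicity 2. Total dimension 12*1*1 + 18*2*2 = 84 = |G|.

General theorem: in the regular representation of a finite group G, each irreducible appears with multiplicity equal to its dimension. Check: dim(rho_reg) = sum d_i^2 = 1 + 1 + 1 + 1 + 1 + 1 + 1 + 1 + 1 + 1 + 1 + 1 + 4 + 4 + 4 + 4 + 4 + 4 + 4 + 4 + 4 + 4 + 4 + 4 + 4 + 4 + 4 + 4 + 4 + 4 = 84 = |G|.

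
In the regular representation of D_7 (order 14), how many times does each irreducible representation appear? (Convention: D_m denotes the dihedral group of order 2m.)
Each irreducible V_i of dimension d_i appears with multiplicity d_i, i.e. rho_reg = (direct sum over all irreducibles V_i) d_i V_i. The irreducible dimensions for D_7 are 1, 1, 2, 2, 2: 2 irreducibles of dimension 1, each with multiplicity 1; 3 irreducibles of dimension 2, each with multiplicity 2. Total dimension 2*1*1 + 3*2*2 = 14 = |G|.

General theorem: in the regular representation of a finite group G, each irreducible appears with multiplicity equal to its dimension. Check: dim(rho_reg) = sum d_i^2 = 1 + 1 + 4 + 4 + 4 = 14 = |G|.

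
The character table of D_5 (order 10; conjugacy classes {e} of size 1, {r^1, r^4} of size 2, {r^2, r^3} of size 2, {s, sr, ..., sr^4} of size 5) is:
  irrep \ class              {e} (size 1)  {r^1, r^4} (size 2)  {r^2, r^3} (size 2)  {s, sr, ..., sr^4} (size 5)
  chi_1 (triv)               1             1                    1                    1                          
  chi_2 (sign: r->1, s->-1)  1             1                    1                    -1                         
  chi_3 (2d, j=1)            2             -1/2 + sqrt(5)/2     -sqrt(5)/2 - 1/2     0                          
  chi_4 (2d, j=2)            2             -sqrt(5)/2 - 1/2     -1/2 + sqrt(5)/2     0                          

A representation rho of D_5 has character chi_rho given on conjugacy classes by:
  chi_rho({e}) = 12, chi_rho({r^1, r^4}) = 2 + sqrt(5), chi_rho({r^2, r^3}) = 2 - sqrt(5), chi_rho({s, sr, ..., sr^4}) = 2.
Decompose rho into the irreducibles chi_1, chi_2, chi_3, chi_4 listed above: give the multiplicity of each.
Multiplicities: chi_1: 3, chi_2: 1, chi_3: 3, chi_4: 1.

Solution. Use <chi_rho, chi> = (1/|G|) sum_C |C| * chi_rho(C) * conj(chi(C)) with |G| = 10 for each irreducible chi in the table:
  <chi_rho, chi_1> = (1/10)[1*(12)*conj(1) + 2*(2 + sqrt(5))*conj(1) + 2*(2 - sqrt(5))*conj(1) + 5*(2)*conj(1)]
      = (1/10)[(12) + (4 + 2*sqrt(5)) + (4 - 2*sqrt(5)) + (10)] = 30/10 = 3
  <chi_rho, chi_2> = (1/10)[1*(12)*conj(1) + 2*(2 + sqrt(5))*conj(1) + 2*(2 - sqrt(5))*conj(1) + 5*(2)*conj(-1)]
      = (1/10)[(12) + (4 + 2*sqrt(5)) + (4 - 2*sqrt(5)) + (-10)] = 10/10 = 1
  <chi_rho, chi_3> = (1/10)[1*(12)*conj(2) + 2*(2 + sqrt(5))*conj(-1/2 + sqrt(5)/2) + 2*(2 - sqrt(5))*conj(-sqrt(5)/2 - 1/2) + 5*(2)*conj(0)]
      = (1/10)[(24) + (sqrt(5) + 3) + (3 - sqrt(5)) + (0)] = 30/10 = 3
  <chi_rho, chi_4> = (1/10)[1*(12)*conj(2) + 2*(2 + sqrt(5))*conj(-sqrt(5)/2 - 1/2) + 2*(2 - sqrt(5))*conj(-1/2 + sqrt(5)/2) + 5*(2)*conj(0)]
      = (1/10)[(24) + (-7 - 3*sqrt(5)) + (-7 + 3*sqrt(5)) + (0)] = 10/10 = 1
Dimension check: dim(rho) = sum (mult * dim) = 3*1 + 1*1 + 3*2 + 1*2 = 12 = chi_rho(e) = 12.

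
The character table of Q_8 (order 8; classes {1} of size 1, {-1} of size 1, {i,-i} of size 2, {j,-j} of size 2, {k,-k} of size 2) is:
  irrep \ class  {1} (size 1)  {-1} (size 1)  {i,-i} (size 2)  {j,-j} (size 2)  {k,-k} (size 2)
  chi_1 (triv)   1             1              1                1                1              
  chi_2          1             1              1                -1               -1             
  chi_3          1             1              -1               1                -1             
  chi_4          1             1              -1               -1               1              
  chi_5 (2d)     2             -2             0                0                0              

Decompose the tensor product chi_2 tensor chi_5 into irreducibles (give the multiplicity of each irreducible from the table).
chi_2 tensor chi_5 = chi_5 (all other irreducibles have multiplicity 0).

Solution. The character of a tensor product is the pointwise product (chi_2 * chi_5)(C) = chi_2(C) * chi_5(C):
  {1}: (1)*(2), {-1}: (1)*(-2), {i,-i}: (1)*(0), {j,-j}: (-1)*(0), {k,-k}: (-1)*(0)
so (chi_2 * chi_5) takes values
  {1} -> 2, {-1} -> -2, {i,-i} -> 0, {j,-j} -> 0, {k,-k} -> 0.
Now take the inner product of this character with each irreducible chi from the table, <chi_2*chi_5, chi> = (1/8) sum_C |C| (chi_2*chi_5)(C) conj(chi(C)):
  <chi_2*chi_5, chi_1> = (1/8)[1*(2)*conj(1) + 1*(-2)*conj(1) + 2*(0)*conj(1) + 2*(0)*conj(1) + 2*(0)*conj(1)]
      = (1/8)[(2) + (-2) + (0) + (0) + (0)] = 0/8 = 0
  <chi_2*chi_5, chi_2> = (1/8)[1*(2)*conj(1) + 1*(-2)*conj(1) + 2*(0)*conj(1) + 2*(0)*conj(-1) + 2*(0)*conj(-1)]
      = (1/8)[(2) + (-2) + (0) + (0) + (0)] = 0/8 = 0
  <chi_2*chi_5, chi_3> = (1/8)[1*(2)*conj(1) + 1*(-2)*conj(1) + 2*(0)*conj(-1) + 2*(0)*conj(1) + 2*(0)*conj(-1)]
      = (1/8)[(2) + (-2) + (0) + (0) + (0)] = 0/8 = 0
  <chi_2*chi_5, chi_4> = (1/8)[1*(2)*conj(1) + 1*(-2)*conj(1) + 2*(0)*conj(-1) + 2*(0)*conj(-1) + 2*(0)*conj(1)]
      = (1/8)[(2) + (-2) + (0) + (0) + (0)] = 0/8 = 0
  <chi_2*chi_5, chi_5> = (1/8)[1*(2)*conj(2) + 1*(-2)*conj(-2) + 2*(0)*conj(0) + 2*(0)*conj(0) + 2*(0)*conj(0)]
      = (1/8)[(4) + (4) + (0) + (0) + (0)] = 8/8 = 1
Hence the multiplicities are chi_5: 1. Dimension check: dim(chi_2)*dim(chi_5) = 1*2 = 2 and sum (mult * dim) = 1*2 = 2.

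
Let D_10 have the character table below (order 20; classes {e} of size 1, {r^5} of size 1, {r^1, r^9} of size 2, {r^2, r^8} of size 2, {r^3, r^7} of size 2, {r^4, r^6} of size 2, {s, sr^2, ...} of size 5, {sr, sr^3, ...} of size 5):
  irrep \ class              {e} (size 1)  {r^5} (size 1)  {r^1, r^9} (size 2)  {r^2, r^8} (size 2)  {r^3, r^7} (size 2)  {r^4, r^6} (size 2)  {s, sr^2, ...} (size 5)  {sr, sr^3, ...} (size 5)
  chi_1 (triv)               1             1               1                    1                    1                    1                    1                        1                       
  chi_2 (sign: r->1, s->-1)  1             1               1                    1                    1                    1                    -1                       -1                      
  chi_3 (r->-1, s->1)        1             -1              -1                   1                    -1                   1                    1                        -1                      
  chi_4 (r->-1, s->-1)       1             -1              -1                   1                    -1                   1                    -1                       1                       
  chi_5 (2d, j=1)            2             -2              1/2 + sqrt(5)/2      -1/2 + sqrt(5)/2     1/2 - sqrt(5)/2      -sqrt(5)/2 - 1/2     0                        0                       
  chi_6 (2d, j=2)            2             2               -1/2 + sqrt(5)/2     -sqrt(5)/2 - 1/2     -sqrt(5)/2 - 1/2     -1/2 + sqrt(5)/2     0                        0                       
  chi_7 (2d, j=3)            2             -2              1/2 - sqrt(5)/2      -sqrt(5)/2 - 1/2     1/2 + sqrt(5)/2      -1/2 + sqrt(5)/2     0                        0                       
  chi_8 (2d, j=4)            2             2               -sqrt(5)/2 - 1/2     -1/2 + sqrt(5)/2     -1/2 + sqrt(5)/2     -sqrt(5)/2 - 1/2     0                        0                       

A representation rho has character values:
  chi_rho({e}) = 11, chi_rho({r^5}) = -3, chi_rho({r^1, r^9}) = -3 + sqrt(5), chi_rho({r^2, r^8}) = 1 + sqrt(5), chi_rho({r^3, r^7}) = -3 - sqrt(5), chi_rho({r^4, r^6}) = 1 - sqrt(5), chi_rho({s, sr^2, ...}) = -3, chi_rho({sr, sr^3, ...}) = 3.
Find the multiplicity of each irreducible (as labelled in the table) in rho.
Multiplicities: chi_1: 0, chi_2: 0, chi_3: 0, chi_4: 3, chi_5: 2, chi_6: 1, chi_7: 0, chi_8: 1.

Use <chi_rho, chi> = (1/|G|) sum_C |C| * chi_rho(C) * conj(chi(C)) with |G| = 20 for each irreducible chi in the table:
  <chi_rho, chi_1> = (1/20)[1*(11)*conj(1) + 1*(-3)*conj(1) + 2*(-3 + sqrt(5))*conj(1) + 2*(1 + sqrt(5))*conj(1) + 2*(-3 - sqrt(5))*conj(1) + 2*(1 - sqrt(5))*conj(1) + 5*(-3)*conj(1) + 5*(3)*conj(1)]
      = (1/20)[(11) + (-3) + (-6 + 2*sqrt(5)) + (2 + 2*sqrt(5)) + (-6 - 2*sqrt(5)) + (2 - 2*sqrt(5)) + (-15) + (15)] = 0/20 = 0
  <chi_rho, chi_2> = (1/20)[1*(11)*conj(1) + 1*(-3)*conj(1) + 2*(-3 + sqrt(5))*conj(1) + 2*(1 + sqrt(5))*conj(1) + 2*(-3 - sqrt(5))*conj(1) + 2*(1 - sqrt(5))*conj(1) + 5*(-3)*conj(-1) + 5*(3)*conj(-1)]
      = (1/20)[(11) + (-3) + (-6 + 2*sqrt(5)) + (2 + 2*sqrt(5)) + (-6 - 2*sqrt(5)) + (2 - 2*sqrt(5)) + (15) + (-15)] = 0/20 = 0
  <chi_rho, chi_3> = (1/20)[1*(11)*conj(1) + 1*(-3)*conj(-1) + 2*(-3 + sqrt(5))*conj(-1) + 2*(1 + sqrt(5))*conj(1) + 2*(-3 - sqrt(5))*conj(-1) + 2*(1 - sqrt(5))*conj(1) + 5*(-3)*conj(1) + 5*(3)*conj(-1)]
      = (1/20)[(11) + (3) + (6 - 2*sqrt(5)) + (2 + 2*sqrt(5)) + (2*sqrt(5) + 6) + (2 - 2*sqrt(5)) + (-15) + (-15)] = 0/20 = 0
  <chi_rho, chi_4> = (1/20)[1*(11)*conj(1) + 1*(-3)*conj(-1) + 2*(-3 + sqrt(5))*conj(-1) + 2*(1 + sqrt(5))*conj(1) + 2*(-3 - sqrt(5))*conj(-1) + 2*(1 - sqrt(5))*conj(1) + 5*(-3)*conj(-1) + 5*(3)*conj(1)]
      = (1/20)[(11) + (3) + (6 - 2*sqrt(5)) + (2 + 2*sqrt(5)) + (2*sqrt(5) + 6) + (2 - 2*sqrt(5)) + (15) + (15)] = 60/20 = 3
  <chi_rho, chi_5> = (1/20)[1*(11)*conj(2) + 1*(-3)*conj(-2) + 2*(-3 + sqrt(5))*conj(1/2 + sqrt(5)/2) + 2*(1 + sqrt(5))*conj(-1/2 + sqrt(5)/2) + 2*(-3 - sqrt(5))*conj(1/2 - sqrt(5)/2) + 2*(1 - sqrt(5))*conj(-sqrt(5)/2 - 1/2) + 5*(-3)*conj(0) + 5*(3)*conj(0)]
      = (1/20)[(22) + (6) + (2 - 2*sqrt(5)) + (4) + (2 + 2*sqrt(5)) + (4) + (0) + (0)] = 40/20 = 2
  <chi_rho, chi_6> = (1/20)[1*(11)*conj(2) + 1*(-3)*conj(2) + 2*(-3 + sqrt(5))*conj(-1/2 + sqrt(5)/2) + 2*(1 + sqrt(5))*conj(-sqrt(5)/2 - 1/2) + 2*(-3 - sqrt(5))*conj(-sqrt(5)/2 - 1/2) + 2*(1 - sqrt(5))*conj(-1/2 + sqrt(5)/2) + 5*(-3)*conj(0) + 5*(3)*conj(0)]
      = (1/20)[(22) + (-6) + (8 - 4*sqrt(5)) + (-6 - 2*sqrt(5)) + (8 + 4*sqrt(5)) + (-6 + 2*sqrt(5)) + (0) + (0)] = 20/20 = 1
  <chi_rho, chi_7> = (1/20)[1*(11)*conj(2) + 1*(-3)*conj(-2) + 2*(-3 + sqrt(5))*conj(1/2 - sqrt(5)/2) + 2*(1 + sqrt(5))*conj(-sqrt(5)/2 - 1/2) + 2*(-3 - sqrt(5))*conj(1/2 + sqrt(5)/2) + 2*(1 - sqrt(5))*conj(-1/2 + sqrt(5)/2) + 5*(-3)*conj(0) + 5*(3)*conj(0)]
      = (1/20)[(22) + (6) + (-8 + 4*sqrt(5)) + (-6 - 2*sqrt(5)) + (-4*sqrt(5) - 8) + (-6 + 2*sqrt(5)) + (0) + (0)] = 0/20 = 0
  <chi_rho, chi_8> = (1/20)[1*(11)*conj(2) + 1*(-3)*conj(2) + 2*(-3 + sqrt(5))*conj(-sqrt(5)/2 - 1/2) + 2*(1 + sqrt(5))*conj(-1/2 + sqrt(5)/2) + 2*(-3 - sqrt(5))*conj(-1/2 + sqrt(5)/2) + 2*(1 - sqrt(5))*conj(-sqrt(5)/2 - 1/2) + 5*(-3)*conj(0) + 5*(3)*conj(0)]
      = (1/20)[(22) + (-6) + (-2 + 2*sqrt(5)) + (4) + (-2*sqrt(5) - 2) + (4) + (0) + (0)] = 20/20 = 1
Dimension check: dim(rho) = sum (mult * dim) = 0*1 + 0*1 + 0*1 + 3*1 + 2*2 + 1*2 + 0*2 + 1*2 = 11 = chi_rho(e) = 11.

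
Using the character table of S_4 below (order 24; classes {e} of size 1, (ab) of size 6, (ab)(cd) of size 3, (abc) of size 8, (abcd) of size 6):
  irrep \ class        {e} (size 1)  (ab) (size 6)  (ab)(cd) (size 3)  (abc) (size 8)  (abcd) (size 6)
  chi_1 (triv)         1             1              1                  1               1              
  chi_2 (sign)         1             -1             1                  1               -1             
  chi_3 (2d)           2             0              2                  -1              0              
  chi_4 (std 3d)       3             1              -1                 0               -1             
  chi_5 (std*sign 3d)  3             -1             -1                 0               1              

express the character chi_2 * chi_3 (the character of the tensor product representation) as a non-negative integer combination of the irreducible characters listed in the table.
chi_2 tensor chi_3 = chi_3 (all other irreducibles have multiplicity 0).

Derivation: The character of a tensor product is the pointwise product (chi_2 * chi_3)(C) = chi_2(C) * chi_3(C):
  {e}: (1)*(2), (ab): (-1)*(0), (ab)(cd): (1)*(2), (abc): (1)*(-1), (abcd): (-1)*(0)
so (chi_2 * chi_3) takes values
  {e} -> 2, (ab) -> 0, (ab)(cd) -> 2, (abc) -> -1, (abcd) -> 0.
Now take the inner product of this character with each irreducible chi from the table, <chi_2*chi_3, chi> = (1/24) sum_C |C| (chi_2*chi_3)(C) conj(chi(C)):
  <chi_2*chi_3, chi_1> = (1/24)[1*(2)*conj(1) + 6*(0)*conj(1) + 3*(2)*conj(1) + 8*(-1)*conj(1) + 6*(0)*conj(1)]
      = (1/24)[(2) + (0) + (6) + (-8) + (0)] = 0/24 = 0
  <chi_2*chi_3, chi_2> = (1/24)[1*(2)*conj(1) + 6*(0)*conj(-1) + 3*(2)*conj(1) + 8*(-1)*conj(1) + 6*(0)*conj(-1)]
      = (1/24)[(2) + (0) + (6) + (-8) + (0)] = 0/24 = 0
  <chi_2*chi_3, chi_3> = (1/24)[1*(2)*conj(2) + 6*(0)*conj(0) + 3*(2)*conj(2) + 8*(-1)*conj(-1) + 6*(0)*conj(0)]
      = (1/24)[(4) + (0) + (12) + (8) + (0)] = 24/24 = 1
  <chi_2*chi_3, chi_4> = (1/24)[1*(2)*conj(3) + 6*(0)*conj(1) + 3*(2)*conj(-1) + 8*(-1)*conj(0) + 6*(0)*conj(-1)]
      = (1/24)[(6) + (0) + (-6) + (0) + (0)] = 0/24 = 0
  <chi_2*chi_3, chi_5> = (1/24)[1*(2)*conj(3) + 6*(0)*conj(-1) + 3*(2)*conj(-1) + 8*(-1)*conj(0) + 6*(0)*conj(1)]
      = (1/24)[(6) + (0) + (-6) + (0) + (0)] = 0/24 = 0
Hence the multiplicities are chi_3: 1. Dimension check: dim(chi_2)*dim(chi_3) = 1*2 = 2 and sum (mult * dim) = 1*2 = 2.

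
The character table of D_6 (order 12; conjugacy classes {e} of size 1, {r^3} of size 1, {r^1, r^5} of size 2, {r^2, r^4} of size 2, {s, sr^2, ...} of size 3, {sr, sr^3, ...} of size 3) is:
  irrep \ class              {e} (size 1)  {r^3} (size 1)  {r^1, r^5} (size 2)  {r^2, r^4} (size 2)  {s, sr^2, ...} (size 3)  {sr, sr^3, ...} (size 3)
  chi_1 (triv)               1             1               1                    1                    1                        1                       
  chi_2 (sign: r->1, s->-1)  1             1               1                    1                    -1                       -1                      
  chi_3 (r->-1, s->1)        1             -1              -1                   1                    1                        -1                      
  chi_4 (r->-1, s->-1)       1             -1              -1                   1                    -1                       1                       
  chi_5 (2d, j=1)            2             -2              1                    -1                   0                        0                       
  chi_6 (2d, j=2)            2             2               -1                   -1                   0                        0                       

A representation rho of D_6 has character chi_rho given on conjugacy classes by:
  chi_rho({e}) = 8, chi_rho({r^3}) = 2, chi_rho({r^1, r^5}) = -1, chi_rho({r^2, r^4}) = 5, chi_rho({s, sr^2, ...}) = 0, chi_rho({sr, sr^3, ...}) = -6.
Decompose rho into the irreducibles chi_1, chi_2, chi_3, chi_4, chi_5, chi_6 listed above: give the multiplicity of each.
Multiplicities: chi_1: 0, chi_2: 3, chi_3: 3, chi_4: 0, chi_5: 0, chi_6: 1.

Explanation: Use <chi_rho, chi> = (1/|G|) sum_C |C| * chi_rho(C) * conj(chi(C)) with |G| = 12 for each irreducible chi in the table:
  <chi_rho, chi_1> = (1/12)[1*(8)*conj(1) + 1*(2)*conj(1) + 2*(-1)*conj(1) + 2*(5)*conj(1) + 3*(0)*conj(1) + 3*(-6)*conj(1)]
      = (1/12)[(8) + (2) + (-2) + (10) + (0) + (-18)] = 0/12 = 0
  <chi_rho, chi_2> = (1/12)[1*(8)*conj(1) + 1*(2)*conj(1) + 2*(-1)*conj(1) + 2*(5)*conj(1) + 3*(0)*conj(-1) + 3*(-6)*conj(-1)]
      = (1/12)[(8) + (2) + (-2) + (10) + (0) + (18)] = 36/12 = 3
  <chi_rho, chi_3> = (1/12)[1*(8)*conj(1) + 1*(2)*conj(-1) + 2*(-1)*conj(-1) + 2*(5)*conj(1) + 3*(0)*conj(1) + 3*(-6)*conj(-1)]
      = (1/12)[(8) + (-2) + (2) + (10) + (0) + (18)] = 36/12 = 3
  <chi_rho, chi_4> = (1/12)[1*(8)*conj(1) + 1*(2)*conj(-1) + 2*(-1)*conj(-1) + 2*(5)*conj(1) + 3*(0)*conj(-1) + 3*(-6)*conj(1)]
      = (1/12)[(8) + (-2) + (2) + (10) + (0) + (-18)] = 0/12 = 0
  <chi_rho, chi_5> = (1/12)[1*(8)*conj(2) + 1*(2)*conj(-2) + 2*(-1)*conj(1) + 2*(5)*conj(-1) + 3*(0)*conj(0) + 3*(-6)*conj(0)]
      = (1/12)[(16) + (-4) + (-2) + (-10) + (0) + (0)] = 0/12 = 0
  <chi_rho, chi_6> = (1/12)[1*(8)*conj(2) + 1*(2)*conj(2) + 2*(-1)*conj(-1) + 2*(5)*conj(-1) + 3*(0)*conj(0) + 3*(-6)*conj(0)]
      = (1/12)[(16) + (4) + (2) + (-10) + (0) + (0)] = 12/12 = 1
Dimension check: dim(rho) = sum (mult * dim) = 0*1 + 3*1 + 3*1 + 0*1 + 0*2 + 1*2 = 8 = chi_rho(e) = 8.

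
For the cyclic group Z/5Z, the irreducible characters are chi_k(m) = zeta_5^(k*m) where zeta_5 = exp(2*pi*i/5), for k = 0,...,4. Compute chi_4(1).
chi_4(1) = zeta_5^4 = exp(-2*I*pi/5)

Why: chi_4(1) = zeta_5^(4*1) = zeta_5^4. Since zeta_5^5 = 1, this equals zeta_5^4 = exp(2*pi*i*4/5) = exp(-2*I*pi/5).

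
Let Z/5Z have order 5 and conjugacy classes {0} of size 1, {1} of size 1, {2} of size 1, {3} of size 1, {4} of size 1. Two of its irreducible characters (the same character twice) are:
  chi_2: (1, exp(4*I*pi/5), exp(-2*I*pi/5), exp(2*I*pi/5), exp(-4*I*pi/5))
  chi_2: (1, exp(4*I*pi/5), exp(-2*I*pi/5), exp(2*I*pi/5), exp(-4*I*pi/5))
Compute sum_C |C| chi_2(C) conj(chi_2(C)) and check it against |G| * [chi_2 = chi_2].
Sum = 5 = |G| = 5; so <chi_2, chi_2> = 1 (norm-1 confirms irreducibility).

Solution. Compute term by term over conjugacy classes (|C| * chi_2(C) * conj(chi_2(C))):
  1*(1)*conj(1) + 1*(exp(4*I*pi/5))*conj(exp(4*I*pi/5)) + 1*(exp(-2*I*pi/5))*conj(exp(-2*I*pi/5)) + 1*(exp(2*I*pi/5))*conj(exp(2*I*pi/5)) + 1*(exp(-4*I*pi/5))*conj(exp(-4*I*pi/5))
  = (1) + (1) + (1) + (1) + (1)
  = 5.
(Exp terms are combined using exp(i*s)*conj(exp(i*t)) = exp(i*(s-t)), and sums of them are collapsed using the identity that for every m > 1 the m distinct m-th roots of unity sum to 0, e.g. 1 + exp(2*I*pi/3) + exp(-2*I*pi/3) = 0.)
Dividing by |G| = 5 gives 5/5 = 1, matching the row-orthogonality relation <chi_2, chi_2> = [chi_2 = chi_2].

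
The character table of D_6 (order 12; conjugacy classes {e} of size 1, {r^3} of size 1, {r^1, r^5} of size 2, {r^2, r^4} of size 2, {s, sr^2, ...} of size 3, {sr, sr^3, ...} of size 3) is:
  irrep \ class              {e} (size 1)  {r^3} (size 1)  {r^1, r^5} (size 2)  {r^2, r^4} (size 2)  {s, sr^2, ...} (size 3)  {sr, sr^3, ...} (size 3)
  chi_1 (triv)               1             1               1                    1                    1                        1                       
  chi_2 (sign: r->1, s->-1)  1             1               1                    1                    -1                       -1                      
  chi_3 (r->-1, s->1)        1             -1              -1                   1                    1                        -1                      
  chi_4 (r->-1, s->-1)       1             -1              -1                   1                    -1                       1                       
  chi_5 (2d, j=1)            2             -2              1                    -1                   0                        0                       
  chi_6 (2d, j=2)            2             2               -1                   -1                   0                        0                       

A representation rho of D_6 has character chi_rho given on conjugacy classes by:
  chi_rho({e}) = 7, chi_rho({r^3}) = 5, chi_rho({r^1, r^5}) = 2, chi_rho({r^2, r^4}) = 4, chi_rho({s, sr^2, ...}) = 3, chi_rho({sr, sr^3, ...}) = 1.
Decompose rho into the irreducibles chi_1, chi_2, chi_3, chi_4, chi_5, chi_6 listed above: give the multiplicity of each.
Multiplicities: chi_1: 3, chi_2: 1, chi_3: 1, chi_4: 0, chi_5: 0, chi_6: 1.

Derivation: Use <chi_rho, chi> = (1/|G|) sum_C |C| * chi_rho(C) * conj(chi(C)) with |G| = 12 for each irreducible chi in the table:
  <chi_rho, chi_1> = (1/12)[1*(7)*conj(1) + 1*(5)*conj(1) + 2*(2)*conj(1) + 2*(4)*conj(1) + 3*(3)*conj(1) + 3*(1)*conj(1)]
      = (1/12)[(7) + (5) + (4) + (8) + (9) + (3)] = 36/12 = 3
  <chi_rho, chi_2> = (1/12)[1*(7)*conj(1) + 1*(5)*conj(1) + 2*(2)*conj(1) + 2*(4)*conj(1) + 3*(3)*conj(-1) + 3*(1)*conj(-1)]
      = (1/12)[(7) + (5) + (4) + (8) + (-9) + (-3)] = 12/12 = 1
  <chi_rho, chi_3> = (1/12)[1*(7)*conj(1) + 1*(5)*conj(-1) + 2*(2)*conj(-1) + 2*(4)*conj(1) + 3*(3)*conj(1) + 3*(1)*conj(-1)]
      = (1/12)[(7) + (-5) + (-4) + (8) + (9) + (-3)] = 12/12 = 1
  <chi_rho, chi_4> = (1/12)[1*(7)*conj(1) + 1*(5)*conj(-1) + 2*(2)*conj(-1) + 2*(4)*conj(1) + 3*(3)*conj(-1) + 3*(1)*conj(1)]
      = (1/12)[(7) + (-5) + (-4) + (8) + (-9) + (3)] = 0/12 = 0
  <chi_rho, chi_5> = (1/12)[1*(7)*conj(2) + 1*(5)*conj(-2) + 2*(2)*conj(1) + 2*(4)*conj(-1) + 3*(3)*conj(0) + 3*(1)*conj(0)]
      = (1/12)[(14) + (-10) + (4) + (-8) + (0) + (0)] = 0/12 = 0
  <chi_rho, chi_6> = (1/12)[1*(7)*conj(2) + 1*(5)*conj(2) + 2*(2)*conj(-1) + 2*(4)*conj(-1) + 3*(3)*conj(0) + 3*(1)*conj(0)]
      = (1/12)[(14) + (10) + (-4) + (-8) + (0) + (0)] = 12/12 = 1
Dimension check: dim(rho) = sum (mult * dim) = 3*1 + 1*1 + 1*1 + 0*1 + 0*2 + 1*2 = 7 = chi_rho(e) = 7.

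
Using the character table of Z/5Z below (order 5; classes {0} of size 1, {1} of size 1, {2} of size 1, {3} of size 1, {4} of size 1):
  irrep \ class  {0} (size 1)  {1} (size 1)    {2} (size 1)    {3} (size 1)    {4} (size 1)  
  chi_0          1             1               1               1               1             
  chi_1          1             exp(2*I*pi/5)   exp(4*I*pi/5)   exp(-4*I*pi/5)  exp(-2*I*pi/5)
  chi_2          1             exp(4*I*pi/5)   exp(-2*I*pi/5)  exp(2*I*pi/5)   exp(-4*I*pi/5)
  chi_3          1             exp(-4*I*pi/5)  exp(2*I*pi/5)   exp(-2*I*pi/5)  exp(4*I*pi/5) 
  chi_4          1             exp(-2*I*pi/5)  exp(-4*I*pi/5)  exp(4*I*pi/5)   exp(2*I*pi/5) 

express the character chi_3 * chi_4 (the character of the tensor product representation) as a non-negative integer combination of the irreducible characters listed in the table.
chi_3 tensor chi_4 = chi_2 (all other irreducibles have multiplicity 0).

Solution. The character of a tensor product is the pointwise product (chi_3 * chi_4)(C) = chi_3(C) * chi_4(C):
  {0}: (1)*(1), {1}: (exp(-4*I*pi/5))*(exp(-2*I*pi/5)), {2}: (exp(2*I*pi/5))*(exp(-4*I*pi/5)), {3}: (exp(-2*I*pi/5))*(exp(4*I*pi/5)), {4}: (exp(4*I*pi/5))*(exp(2*I*pi/5))
so (chi_3 * chi_4) takes values
  {0} -> 1, {1} -> exp(4*I*pi/5), {2} -> exp(-2*I*pi/5), {3} -> exp(2*I*pi/5), {4} -> exp(-4*I*pi/5).
Now take the inner product of this character with each irreducible chi from the table, <chi_3*chi_4, chi> = (1/5) sum_C |C| (chi_3*chi_4)(C) conj(chi(C)):
  <chi_3*chi_4, chi_0> = (1/5)[1*(1)*conj(1) + 1*(exp(4*I*pi/5))*conj(1) + 1*(exp(-2*I*pi/5))*conj(1) + 1*(exp(2*I*pi/5))*conj(1) + 1*(exp(-4*I*pi/5))*conj(1)]
      = (1/5)[(1) + (exp(4*I*pi/5)) + (exp(-2*I*pi/5)) + (exp(2*I*pi/5)) + (exp(-4*I*pi/5))] = 0/5 = 0
  <chi_3*chi_4, chi_1> = (1/5)[1*(1)*conj(1) + 1*(exp(4*I*pi/5))*conj(exp(2*I*pi/5)) + 1*(exp(-2*I*pi/5))*conj(exp(4*I*pi/5)) + 1*(exp(2*I*pi/5))*conj(exp(-4*I*pi/5)) + 1*(exp(-4*I*pi/5))*conj(exp(-2*I*pi/5))]
      = (1/5)[(1) + (exp(2*I*pi/5)) + (exp(4*I*pi/5)) + (exp(-4*I*pi/5)) + (exp(-2*I*pi/5))] = 0/5 = 0
  <chi_3*chi_4, chi_2> = (1/5)[1*(1)*conj(1) + 1*(exp(4*I*pi/5))*conj(exp(4*I*pi/5)) + 1*(exp(-2*I*pi/5))*conj(exp(-2*I*pi/5)) + 1*(exp(2*I*pi/5))*conj(exp(2*I*pi/5)) + 1*(exp(-4*I*pi/5))*conj(exp(-4*I*pi/5))]
      = (1/5)[(1) + (1) + (1) + (1) + (1)] = 5/5 = 1
  <chi_3*chi_4, chi_3> = (1/5)[1*(1)*conj(1) + 1*(exp(4*I*pi/5))*conj(exp(-4*I*pi/5)) + 1*(exp(-2*I*pi/5))*conj(exp(2*I*pi/5)) + 1*(exp(2*I*pi/5))*conj(exp(-2*I*pi/5)) + 1*(exp(-4*I*pi/5))*conj(exp(4*I*pi/5))]
      = (1/5)[(1) + (exp(-2*I*pi/5)) + (exp(-4*I*pi/5)) + (exp(4*I*pi/5)) + (exp(2*I*pi/5))] = 0/5 = 0
  <chi_3*chi_4, chi_4> = (1/5)[1*(1)*conj(1) + 1*(exp(4*I*pi/5))*conj(exp(-2*I*pi/5)) + 1*(exp(-2*I*pi/5))*conj(exp(-4*I*pi/5)) + 1*(exp(2*I*pi/5))*conj(exp(4*I*pi/5)) + 1*(exp(-4*I*pi/5))*conj(exp(2*I*pi/5))]
      = (1/5)[(1) + (exp(-4*I*pi/5)) + (exp(2*I*pi/5)) + (exp(-2*I*pi/5)) + (exp(4*I*pi/5))] = 0/5 = 0
(Exp terms are combined using exp(i*s)*conj(exp(i*t)) = exp(i*(s-t)), and sums of them are collapsed using the identity that for every m > 1 the m distinct m-th roots of unity sum to 0, e.g. 1 + exp(2*I*pi/3) + exp(-2*I*pi/3) = 0.)
Hence the multiplicities are chi_2: 1. Dimension check: dim(chi_3)*dim(chi_4) = 1*1 = 1 and sum (mult * dim) = 1*1 = 1.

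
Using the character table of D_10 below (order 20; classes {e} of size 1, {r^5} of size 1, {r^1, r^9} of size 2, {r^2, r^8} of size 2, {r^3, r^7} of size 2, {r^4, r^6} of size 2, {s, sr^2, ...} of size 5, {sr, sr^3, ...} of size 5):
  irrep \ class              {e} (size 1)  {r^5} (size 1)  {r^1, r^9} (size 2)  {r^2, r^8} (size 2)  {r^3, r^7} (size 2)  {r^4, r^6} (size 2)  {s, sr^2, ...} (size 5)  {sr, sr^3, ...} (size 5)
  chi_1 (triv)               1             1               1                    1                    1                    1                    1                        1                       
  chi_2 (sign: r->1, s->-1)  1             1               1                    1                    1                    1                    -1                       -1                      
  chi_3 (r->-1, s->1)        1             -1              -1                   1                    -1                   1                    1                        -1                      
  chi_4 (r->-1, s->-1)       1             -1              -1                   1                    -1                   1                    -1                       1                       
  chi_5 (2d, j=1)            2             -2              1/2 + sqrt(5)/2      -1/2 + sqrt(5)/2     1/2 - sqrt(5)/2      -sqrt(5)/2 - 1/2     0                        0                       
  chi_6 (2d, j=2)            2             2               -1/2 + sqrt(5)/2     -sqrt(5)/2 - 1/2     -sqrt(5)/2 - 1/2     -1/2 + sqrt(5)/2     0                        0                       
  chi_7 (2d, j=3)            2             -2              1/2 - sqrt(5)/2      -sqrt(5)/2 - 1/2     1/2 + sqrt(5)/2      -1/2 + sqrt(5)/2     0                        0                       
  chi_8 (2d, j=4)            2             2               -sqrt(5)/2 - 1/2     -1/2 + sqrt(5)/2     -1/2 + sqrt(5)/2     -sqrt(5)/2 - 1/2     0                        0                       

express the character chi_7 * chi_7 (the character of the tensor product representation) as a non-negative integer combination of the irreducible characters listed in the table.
chi_7 tensor chi_7 = chi_1 + chi_2 + chi_8 (all other irreducibles have multiplicity 0).

Derivation: The character of a tensor product is the pointwise product (chi_7 * chi_7)(C) = chi_7(C) * chi_7(C):
  {e}: (2)*(2), {r^5}: (-2)*(-2), {r^1, r^9}: (1/2 - sqrt(5)/2)*(1/2 - sqrt(5)/2), {r^2, r^8}: (-sqrt(5)/2 - 1/2)*(-sqrt(5)/2 - 1/2), {r^3, r^7}: (1/2 + sqrt(5)/2)*(1/2 + sqrt(5)/2), {r^4, r^6}: (-1/2 + sqrt(5)/2)*(-1/2 + sqrt(5)/2), {s, sr^2, ...}: (0)*(0), {sr, sr^3, ...}: (0)*(0)
so (chi_7 * chi_7) takes values
  {e} -> 4, {r^5} -> 4, {r^1, r^9} -> 3/2 - sqrt(5)/2, {r^2, r^8} -> sqrt(5)/2 + 3/2, {r^3, r^7} -> sqrt(5)/2 + 3/2, {r^4, r^6} -> 3/2 - sqrt(5)/2, {s, sr^2, ...} -> 0, {sr, sr^3, ...} -> 0.
Now take the inner product of this character with each irreducible chi from the table, <chi_7*chi_7, chi> = (1/20) sum_C |C| (chi_7*chi_7)(C) conj(chi(C)):
  <chi_7*chi_7, chi_1> = (1/20)[1*(4)*conj(1) + 1*(4)*conj(1) + 2*(3/2 - sqrt(5)/2)*conj(1) + 2*(sqrt(5)/2 + 3/2)*conj(1) + 2*(sqrt(5)/2 + 3/2)*conj(1) + 2*(3/2 - sqrt(5)/2)*conj(1) + 5*(0)*conj(1) + 5*(0)*conj(1)]
      = (1/20)[(4) + (4) + (3 - sqrt(5)) + (sqrt(5) + 3) + (sqrt(5) + 3) + (3 - sqrt(5)) + (0) + (0)] = 20/20 = 1
  <chi_7*chi_7, chi_2> = (1/20)[1*(4)*conj(1) + 1*(4)*conj(1) + 2*(3/2 - sqrt(5)/2)*conj(1) + 2*(sqrt(5)/2 + 3/2)*conj(1) + 2*(sqrt(5)/2 + 3/2)*conj(1) + 2*(3/2 - sqrt(5)/2)*conj(1) + 5*(0)*conj(-1) + 5*(0)*conj(-1)]
      = (1/20)[(4) + (4) + (3 - sqrt(5)) + (sqrt(5) + 3) + (sqrt(5) + 3) + (3 - sqrt(5)) + (0) + (0)] = 20/20 = 1
  <chi_7*chi_7, chi_3> = (1/20)[1*(4)*conj(1) + 1*(4)*conj(-1) + 2*(3/2 - sqrt(5)/2)*conj(-1) + 2*(sqrt(5)/2 + 3/2)*conj(1) + 2*(sqrt(5)/2 + 3/2)*conj(-1) + 2*(3/2 - sqrt(5)/2)*conj(1) + 5*(0)*conj(1) + 5*(0)*conj(-1)]
      = (1/20)[(4) + (-4) + (-3 + sqrt(5)) + (sqrt(5) + 3) + (-3 - sqrt(5)) + (3 - sqrt(5)) + (0) + (0)] = 0/20 = 0
  <chi_7*chi_7, chi_4> = (1/20)[1*(4)*conj(1) + 1*(4)*conj(-1) + 2*(3/2 - sqrt(5)/2)*conj(-1) + 2*(sqrt(5)/2 + 3/2)*conj(1) + 2*(sqrt(5)/2 + 3/2)*conj(-1) + 2*(3/2 - sqrt(5)/2)*conj(1) + 5*(0)*conj(-1) + 5*(0)*conj(1)]
      = (1/20)[(4) + (-4) + (-3 + sqrt(5)) + (sqrt(5) + 3) + (-3 - sqrt(5)) + (3 - sqrt(5)) + (0) + (0)] = 0/20 = 0
  <chi_7*chi_7, chi_5> = (1/20)[1*(4)*conj(2) + 1*(4)*conj(-2) + 2*(3/2 - sqrt(5)/2)*conj(1/2 + sqrt(5)/2) + 2*(sqrt(5)/2 + 3/2)*conj(-1/2 + sqrt(5)/2) + 2*(sqrt(5)/2 + 3/2)*conj(1/2 - sqrt(5)/2) + 2*(3/2 - sqrt(5)/2)*conj(-sqrt(5)/2 - 1/2) + 5*(0)*conj(0) + 5*(0)*conj(0)]
      = (1/20)[(8) + (-8) + (-1 + sqrt(5)) + (1 + sqrt(5)) + (-sqrt(5) - 1) + (1 - sqrt(5)) + (0) + (0)] = 0/20 = 0
  <chi_7*chi_7, chi_6> = (1/20)[1*(4)*conj(2) + 1*(4)*conj(2) + 2*(3/2 - sqrt(5)/2)*conj(-1/2 + sqrt(5)/2) + 2*(sqrt(5)/2 + 3/2)*conj(-sqrt(5)/2 - 1/2) + 2*(sqrt(5)/2 + 3/2)*conj(-sqrt(5)/2 - 1/2) + 2*(3/2 - sqrt(5)/2)*conj(-1/2 + sqrt(5)/2) + 5*(0)*conj(0) + 5*(0)*conj(0)]
      = (1/20)[(8) + (8) + (-4 + 2*sqrt(5)) + (-2*sqrt(5) - 4) + (-2*sqrt(5) - 4) + (-4 + 2*sqrt(5)) + (0) + (0)] = 0/20 = 0
  <chi_7*chi_7, chi_7> = (1/20)[1*(4)*conj(2) + 1*(4)*conj(-2) + 2*(3/2 - sqrt(5)/2)*conj(1/2 - sqrt(5)/2) + 2*(sqrt(5)/2 + 3/2)*conj(-sqrt(5)/2 - 1/2) + 2*(sqrt(5)/2 + 3/2)*conj(1/2 + sqrt(5)/2) + 2*(3/2 - sqrt(5)/2)*conj(-1/2 + sqrt(5)/2) + 5*(0)*conj(0) + 5*(0)*conj(0)]
      = (1/20)[(8) + (-8) + (4 - 2*sqrt(5)) + (-2*sqrt(5) - 4) + (4 + 2*sqrt(5)) + (-4 + 2*sqrt(5)) + (0) + (0)] = 0/20 = 0
  <chi_7*chi_7, chi_8> = (1/20)[1*(4)*conj(2) + 1*(4)*conj(2) + 2*(3/2 - sqrt(5)/2)*conj(-sqrt(5)/2 - 1/2) + 2*(sqrt(5)/2 + 3/2)*conj(-1/2 + sqrt(5)/2) + 2*(sqrt(5)/2 + 3/2)*conj(-1/2 + sqrt(5)/2) + 2*(3/2 - sqrt(5)/2)*conj(-sqrt(5)/2 - 1/2) + 5*(0)*conj(0) + 5*(0)*conj(0)]
      = (1/20)[(8) + (8) + (1 - sqrt(5)) + (1 + sqrt(5)) + (1 + sqrt(5)) + (1 - sqrt(5)) + (0) + (0)] = 20/20 = 1
Hence the multiplicities are chi_1: 1, chi_2: 1, chi_8: 1. Dimension check: dim(chi_7)*dim(chi_7) = 2*2 = 4 and sum (mult * dim) = 1*1 + 1*1 + 1*2 = 4.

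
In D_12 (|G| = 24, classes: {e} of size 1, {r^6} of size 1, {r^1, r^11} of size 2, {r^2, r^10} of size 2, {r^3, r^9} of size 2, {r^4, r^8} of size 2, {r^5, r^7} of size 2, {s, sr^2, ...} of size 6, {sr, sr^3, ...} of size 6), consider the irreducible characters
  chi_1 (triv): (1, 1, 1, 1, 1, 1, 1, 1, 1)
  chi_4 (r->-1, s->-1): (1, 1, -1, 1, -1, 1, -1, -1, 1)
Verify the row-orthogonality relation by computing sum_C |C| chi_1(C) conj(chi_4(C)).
Sum = 0; so <chi_1, chi_4> = 0 (distinct irreducibles are orthogonal).

Working: Compute term by term over conjugacy classes (|C| * chi_1(C) * conj(chi_4(C))):
  1*(1)*conj(1) + 1*(1)*conj(1) + 2*(1)*conj(-1) + 2*(1)*conj(1) + 2*(1)*conj(-1) + 2*(1)*conj(1) + 2*(1)*conj(-1) + 6*(1)*conj(-1) + 6*(1)*conj(1)
  = (1) + (1) + (-2) + (2) + (-2) + (2) + (-2) + (-6) + (6)
  = 0.
Dividing by |G| = 24 gives 0/24 = 0, matching the row-orthogonality relation <chi_1, chi_4> = [chi_1 = chi_4].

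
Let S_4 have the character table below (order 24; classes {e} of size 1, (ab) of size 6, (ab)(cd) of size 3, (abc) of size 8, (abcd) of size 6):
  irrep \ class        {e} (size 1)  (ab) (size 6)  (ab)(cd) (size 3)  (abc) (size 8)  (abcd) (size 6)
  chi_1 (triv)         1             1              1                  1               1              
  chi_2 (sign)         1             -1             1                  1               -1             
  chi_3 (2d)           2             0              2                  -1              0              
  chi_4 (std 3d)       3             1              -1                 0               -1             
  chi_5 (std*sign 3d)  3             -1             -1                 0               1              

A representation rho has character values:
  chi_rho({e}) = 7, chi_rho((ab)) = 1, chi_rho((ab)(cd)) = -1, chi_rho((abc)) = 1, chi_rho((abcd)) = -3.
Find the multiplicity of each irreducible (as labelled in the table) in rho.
Multiplicities: chi_1: 0, chi_2: 1, chi_3: 0, chi_4: 2, chi_5: 0.

Proof sketch: Use <chi_rho, chi> = (1/|G|) sum_C |C| * chi_rho(C) * conj(chi(C)) with |G| = 24 for each irreducible chi in the table:
  <chi_rho, chi_1> = (1/24)[1*(7)*conj(1) + 6*(1)*conj(1) + 3*(-1)*conj(1) + 8*(1)*conj(1) + 6*(-3)*conj(1)]
      = (1/24)[(7) + (6) + (-3) + (8) + (-18)] = 0/24 = 0
  <chi_rho, chi_2> = (1/24)[1*(7)*conj(1) + 6*(1)*conj(-1) + 3*(-1)*conj(1) + 8*(1)*conj(1) + 6*(-3)*conj(-1)]
      = (1/24)[(7) + (-6) + (-3) + (8) + (18)] = 24/24 = 1
  <chi_rho, chi_3> = (1/24)[1*(7)*conj(2) + 6*(1)*conj(0) + 3*(-1)*conj(2) + 8*(1)*conj(-1) + 6*(-3)*conj(0)]
      = (1/24)[(14) + (0) + (-6) + (-8) + (0)] = 0/24 = 0
  <chi_rho, chi_4> = (1/24)[1*(7)*conj(3) + 6*(1)*conj(1) + 3*(-1)*conj(-1) + 8*(1)*conj(0) + 6*(-3)*conj(-1)]
      = (1/24)[(21) + (6) + (3) + (0) + (18)] = 48/24 = 2
  <chi_rho, chi_5> = (1/24)[1*(7)*conj(3) + 6*(1)*conj(-1) + 3*(-1)*conj(-1) + 8*(1)*conj(0) + 6*(-3)*conj(1)]
      = (1/24)[(21) + (-6) + (3) + (0) + (-18)] = 0/24 = 0
Dimension check: dim(rho) = sum (mult * dim) = 0*1 + 1*1 + 0*2 + 2*3 + 0*3 = 7 = chi_rho(e) = 7.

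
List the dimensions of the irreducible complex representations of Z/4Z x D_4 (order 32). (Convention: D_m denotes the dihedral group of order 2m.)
Dimensions: 1, 1, 1, 1, 1, 1, 1, 1, 1, 1, 1, 1, 1, 1, 1, 1, 2, 2, 2, 2

Reasoning: There are 20 irreducibles (= number of conjugacy classes). Their dimensions d_i satisfy sum d_i^2 = |G| = 32: 1 + 1 + 1 + 1 + 1 + 1 + 1 + 1 + 1 + 1 + 1 + 1 + 1 + 1 + 1 + 1 + 4 + 4 + 4 + 4 = 32. (For the product with Z/4Z: each of the 4 1-dim characters of Z/4Z tensors with each irrep of D_4, giving 4 copies of each D_4-dimension.)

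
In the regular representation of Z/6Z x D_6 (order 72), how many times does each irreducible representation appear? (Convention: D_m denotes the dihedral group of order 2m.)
Each irreducible V_i of dimension d_i appears with multiplicity d_i, i.e. rho_reg = (direct sum over all irreducibles V_i) d_i V_i. The irreducible dimensions for Z/6Z x D_6 are 1, 1, 1, 1, 1, 1, 1, 1, 1, 1, 1, 1, 1, 1, 1, 1, 1, 1, 1, 1, 1, 1, 1, 1, 2, 2, 2, 2, 2, 2, 2, 2, 2, 2, 2, 2: 24 irreducibles of dimension 1, each with multiplicity 1; 12 irreducibles of dimension 2, each with multiplicity 2. Total dimension 24*1*1 + 12*2*2 = 72 = |G|.

Justification: General theorem: in the regular representation of a finite group G, each irreducible appears with multiplicity equal to its dimension. Check: dim(rho_reg) = sum d_i^2 = 1 + 1 + 1 + 1 + 1 + 1 + 1 + 1 + 1 + 1 + 1 + 1 + 1 + 1 + 1 + 1 + 1 + 1 + 1 + 1 + 1 + 1 + 1 + 1 + 4 + 4 + 4 + 4 + 4 + 4 + 4 + 4 + 4 + 4 + 4 + 4 = 72 = |G|.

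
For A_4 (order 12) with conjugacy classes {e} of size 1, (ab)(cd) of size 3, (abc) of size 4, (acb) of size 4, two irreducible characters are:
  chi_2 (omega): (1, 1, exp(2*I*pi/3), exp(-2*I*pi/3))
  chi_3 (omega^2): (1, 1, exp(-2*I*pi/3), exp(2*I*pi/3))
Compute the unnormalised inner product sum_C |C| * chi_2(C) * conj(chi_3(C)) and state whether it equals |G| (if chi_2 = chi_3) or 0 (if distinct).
Sum = 0; so <chi_2, chi_3> = 0 (distinct irreducibles are orthogonal).

Working: Compute term by term over conjugacy classes (|C| * chi_2(C) * conj(chi_3(C))):
  1*(1)*conj(1) + 3*(1)*conj(1) + 4*(exp(2*I*pi/3))*conj(exp(-2*I*pi/3)) + 4*(exp(-2*I*pi/3))*conj(exp(2*I*pi/3))
  = (1) + (3) + (4*exp(-2*I*pi/3)) + (4*exp(2*I*pi/3))
  = 0.
(Exp terms are combined using exp(i*s)*conj(exp(i*t)) = exp(i*(s-t)), and sums of them are collapsed using the identity that for every m > 1 the m distinct m-th roots of unity sum to 0, e.g. 1 + exp(2*I*pi/3) + exp(-2*I*pi/3) = 0.)
Dividing by |G| = 12 gives 0/12 = 0, matching the row-orthogonality relation <chi_2, chi_3> = [chi_2 = chi_3].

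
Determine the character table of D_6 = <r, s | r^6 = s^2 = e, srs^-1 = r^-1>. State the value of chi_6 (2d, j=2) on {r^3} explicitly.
Conjugacy classes: {e} of size 1, {r^3} of size 1, {r^1, r^5} of size 2, {r^2, r^4} of size 2, {s, sr^2, ...} of size 3, {sr, sr^3, ...} of size 3.
Character table:
  irrep \ class              {e} (size 1)  {r^3} (size 1)  {r^1, r^5} (size 2)  {r^2, r^4} (size 2)  {s, sr^2, ...} (size 3)  {sr, sr^3, ...} (size 3)
  chi_1 (triv)               1             1               1                    1                    1                        1                       
  chi_2 (sign: r->1, s->-1)  1             1               1                    1                    -1                       -1                      
  chi_3 (r->-1, s->1)        1             -1              -1                   1                    1                        -1                      
  chi_4 (r->-1, s->-1)       1             -1              -1                   1                    -1                       1                       
  chi_5 (2d, j=1)            2             -2              1                    -1                   0                        0                       
  chi_6 (2d, j=2)            2             2               -1                   -1                   0                        0                       

Spot check: chi_6 (2d, j=2) on {r^3} = 2.

Proof sketch: D_6 has order 2*6 = 12 with 6 conjugacy classes, hence 6 irreducibles. Sum of squared dims 1 + 1 + 1 + 1 + 4 + 4 = 12 = |G|. Linear characters come from the abelianisation; the 2-dimensional irreps have character r^k -> 2*cos(2*pi*j*k/6), reflections -> 0.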